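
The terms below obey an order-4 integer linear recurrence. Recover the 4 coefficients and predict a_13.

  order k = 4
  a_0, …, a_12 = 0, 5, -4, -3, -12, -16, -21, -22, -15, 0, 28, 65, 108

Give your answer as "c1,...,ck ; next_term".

1,1,-1,-1 ; 145

  a_4 = 1·-3 + 1·-4 + -1·5 + -1·0 = -12
  a_5 = 1·-12 + 1·-3 + -1·-4 + -1·5 = -16
  a_6 = 1·-16 + 1·-12 + -1·-3 + -1·-4 = -21
  a_7 = 1·-21 + 1·-16 + -1·-12 + -1·-3 = -22
  a_8 = 1·-22 + 1·-21 + -1·-16 + -1·-12 = -15
  a_9 = 1·-15 + 1·-22 + -1·-21 + -1·-16 = 0
  a_10 = 1·0 + 1·-15 + -1·-22 + -1·-21 = 28
  a_11 = 1·28 + 1·0 + -1·-15 + -1·-22 = 65
  a_12 = 1·65 + 1·28 + -1·0 + -1·-15 = 108
  a_13 = 1·108 + 1·65 + -1·28 + -1·0 = 145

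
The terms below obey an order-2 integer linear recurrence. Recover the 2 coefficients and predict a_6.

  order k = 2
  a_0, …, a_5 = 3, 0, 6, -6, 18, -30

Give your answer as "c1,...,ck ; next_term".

  a_2 = -1·0 + 2·3 = 6
  a_3 = -1·6 + 2·0 = -6
  a_4 = -1·-6 + 2·6 = 18
  a_5 = -1·18 + 2·-6 = -30
  a_6 = -1·-30 + 2·18 = 66

-1,2 ; 66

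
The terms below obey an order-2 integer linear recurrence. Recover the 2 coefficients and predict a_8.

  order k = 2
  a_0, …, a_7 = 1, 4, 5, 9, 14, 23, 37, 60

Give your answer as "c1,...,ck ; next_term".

1,1 ; 97

  a_2 = 1·4 + 1·1 = 5
  a_3 = 1·5 + 1·4 = 9
  a_4 = 1·9 + 1·5 = 14
  a_5 = 1·14 + 1·9 = 23
  a_6 = 1·23 + 1·14 = 37
  a_7 = 1·37 + 1·23 = 60
  a_8 = 1·60 + 1·37 = 97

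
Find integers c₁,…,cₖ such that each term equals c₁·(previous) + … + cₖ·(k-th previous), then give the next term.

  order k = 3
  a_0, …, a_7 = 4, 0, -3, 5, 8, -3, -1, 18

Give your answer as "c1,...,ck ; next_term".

1,-1,2 ; 13

  a_3 = 1·-3 + -1·0 + 2·4 = 5
  a_4 = 1·5 + -1·-3 + 2·0 = 8
  a_5 = 1·8 + -1·5 + 2·-3 = -3
  a_6 = 1·-3 + -1·8 + 2·5 = -1
  a_7 = 1·-1 + -1·-3 + 2·8 = 18
  a_8 = 1·18 + -1·-1 + 2·-3 = 13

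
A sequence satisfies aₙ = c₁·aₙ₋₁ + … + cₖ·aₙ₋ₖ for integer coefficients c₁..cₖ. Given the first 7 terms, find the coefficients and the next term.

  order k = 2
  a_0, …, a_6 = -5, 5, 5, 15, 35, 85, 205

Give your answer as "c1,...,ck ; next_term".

2,1 ; 495

  a_2 = 2·5 + 1·-5 = 5
  a_3 = 2·5 + 1·5 = 15
  a_4 = 2·15 + 1·5 = 35
  a_5 = 2·35 + 1·15 = 85
  a_6 = 2·85 + 1·35 = 205
  a_7 = 2·205 + 1·85 = 495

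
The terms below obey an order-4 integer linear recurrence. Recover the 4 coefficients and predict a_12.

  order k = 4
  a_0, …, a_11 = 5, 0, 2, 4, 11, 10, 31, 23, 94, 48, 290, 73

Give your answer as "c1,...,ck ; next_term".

  a_4 = 0·4 + 3·2 + -1·0 + 1·5 = 11
  a_5 = 0·11 + 3·4 + -1·2 + 1·0 = 10
  a_6 = 0·10 + 3·11 + -1·4 + 1·2 = 31
  a_7 = 0·31 + 3·10 + -1·11 + 1·4 = 23
  a_8 = 0·23 + 3·31 + -1·10 + 1·11 = 94
  a_9 = 0·94 + 3·23 + -1·31 + 1·10 = 48
  a_10 = 0·48 + 3·94 + -1·23 + 1·31 = 290
  a_11 = 0·290 + 3·48 + -1·94 + 1·23 = 73
  a_12 = 0·73 + 3·290 + -1·48 + 1·94 = 916

0,3,-1,1 ; 916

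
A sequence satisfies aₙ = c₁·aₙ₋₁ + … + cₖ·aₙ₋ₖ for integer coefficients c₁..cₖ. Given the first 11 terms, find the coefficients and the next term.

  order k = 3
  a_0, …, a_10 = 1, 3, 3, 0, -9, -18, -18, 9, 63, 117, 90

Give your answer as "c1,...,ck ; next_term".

  a_3 = 1·3 + 0·3 + -3·1 = 0
  a_4 = 1·0 + 0·3 + -3·3 = -9
  a_5 = 1·-9 + 0·0 + -3·3 = -18
  a_6 = 1·-18 + 0·-9 + -3·0 = -18
  a_7 = 1·-18 + 0·-18 + -3·-9 = 9
  a_8 = 1·9 + 0·-18 + -3·-18 = 63
  a_9 = 1·63 + 0·9 + -3·-18 = 117
  a_10 = 1·117 + 0·63 + -3·9 = 90
  a_11 = 1·90 + 0·117 + -3·63 = -99

1,0,-3 ; -99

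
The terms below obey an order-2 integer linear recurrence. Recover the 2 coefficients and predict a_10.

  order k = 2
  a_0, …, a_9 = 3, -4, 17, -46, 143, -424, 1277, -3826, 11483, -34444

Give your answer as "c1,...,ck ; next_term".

  a_2 = -2·-4 + 3·3 = 17
  a_3 = -2·17 + 3·-4 = -46
  a_4 = -2·-46 + 3·17 = 143
  a_5 = -2·143 + 3·-46 = -424
  a_6 = -2·-424 + 3·143 = 1277
  a_7 = -2·1277 + 3·-424 = -3826
  a_8 = -2·-3826 + 3·1277 = 11483
  a_9 = -2·11483 + 3·-3826 = -34444
  a_10 = -2·-34444 + 3·11483 = 103337

-2,3 ; 103337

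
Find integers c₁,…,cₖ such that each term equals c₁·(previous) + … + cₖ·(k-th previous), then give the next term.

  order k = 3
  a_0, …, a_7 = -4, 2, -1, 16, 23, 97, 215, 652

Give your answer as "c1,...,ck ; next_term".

  a_3 = 2·-1 + 3·2 + -3·-4 = 16
  a_4 = 2·16 + 3·-1 + -3·2 = 23
  a_5 = 2·23 + 3·16 + -3·-1 = 97
  a_6 = 2·97 + 3·23 + -3·16 = 215
  a_7 = 2·215 + 3·97 + -3·23 = 652
  a_8 = 2·652 + 3·215 + -3·97 = 1658

2,3,-3 ; 1658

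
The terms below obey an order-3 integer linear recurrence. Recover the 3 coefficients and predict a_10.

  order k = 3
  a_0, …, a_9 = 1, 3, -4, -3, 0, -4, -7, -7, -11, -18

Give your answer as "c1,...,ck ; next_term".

1,0,1 ; -25

  a_3 = 1·-4 + 0·3 + 1·1 = -3
  a_4 = 1·-3 + 0·-4 + 1·3 = 0
  a_5 = 1·0 + 0·-3 + 1·-4 = -4
  a_6 = 1·-4 + 0·0 + 1·-3 = -7
  a_7 = 1·-7 + 0·-4 + 1·0 = -7
  a_8 = 1·-7 + 0·-7 + 1·-4 = -11
  a_9 = 1·-11 + 0·-7 + 1·-7 = -18
  a_10 = 1·-18 + 0·-11 + 1·-7 = -25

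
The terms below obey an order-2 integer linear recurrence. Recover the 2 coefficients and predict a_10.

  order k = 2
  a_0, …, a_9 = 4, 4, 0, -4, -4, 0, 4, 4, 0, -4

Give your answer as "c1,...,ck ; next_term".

  a_2 = 1·4 + -1·4 = 0
  a_3 = 1·0 + -1·4 = -4
  a_4 = 1·-4 + -1·0 = -4
  a_5 = 1·-4 + -1·-4 = 0
  a_6 = 1·0 + -1·-4 = 4
  a_7 = 1·4 + -1·0 = 4
  a_8 = 1·4 + -1·4 = 0
  a_9 = 1·0 + -1·4 = -4
  a_10 = 1·-4 + -1·0 = -4

1,-1 ; -4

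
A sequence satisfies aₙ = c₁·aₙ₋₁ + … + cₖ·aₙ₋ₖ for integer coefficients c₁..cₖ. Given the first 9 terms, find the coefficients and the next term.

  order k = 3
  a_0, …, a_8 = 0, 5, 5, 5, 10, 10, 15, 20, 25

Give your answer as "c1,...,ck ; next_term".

0,1,1 ; 35

  a_3 = 0·5 + 1·5 + 1·0 = 5
  a_4 = 0·5 + 1·5 + 1·5 = 10
  a_5 = 0·10 + 1·5 + 1·5 = 10
  a_6 = 0·10 + 1·10 + 1·5 = 15
  a_7 = 0·15 + 1·10 + 1·10 = 20
  a_8 = 0·20 + 1·15 + 1·10 = 25
  a_9 = 0·25 + 1·20 + 1·15 = 35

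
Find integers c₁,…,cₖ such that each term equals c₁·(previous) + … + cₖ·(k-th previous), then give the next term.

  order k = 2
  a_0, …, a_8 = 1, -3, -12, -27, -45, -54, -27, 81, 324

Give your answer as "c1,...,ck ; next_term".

3,-3 ; 729

  a_2 = 3·-3 + -3·1 = -12
  a_3 = 3·-12 + -3·-3 = -27
  a_4 = 3·-27 + -3·-12 = -45
  a_5 = 3·-45 + -3·-27 = -54
  a_6 = 3·-54 + -3·-45 = -27
  a_7 = 3·-27 + -3·-54 = 81
  a_8 = 3·81 + -3·-27 = 324
  a_9 = 3·324 + -3·81 = 729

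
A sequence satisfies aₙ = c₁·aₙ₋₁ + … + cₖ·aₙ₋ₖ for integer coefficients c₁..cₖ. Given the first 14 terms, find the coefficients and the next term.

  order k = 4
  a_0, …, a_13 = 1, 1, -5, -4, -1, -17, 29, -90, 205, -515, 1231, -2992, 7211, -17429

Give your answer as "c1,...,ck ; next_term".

-2,2,2,-1 ; 42065

  a_4 = -2·-4 + 2·-5 + 2·1 + -1·1 = -1
  a_5 = -2·-1 + 2·-4 + 2·-5 + -1·1 = -17
  a_6 = -2·-17 + 2·-1 + 2·-4 + -1·-5 = 29
  a_7 = -2·29 + 2·-17 + 2·-1 + -1·-4 = -90
  a_8 = -2·-90 + 2·29 + 2·-17 + -1·-1 = 205
  a_9 = -2·205 + 2·-90 + 2·29 + -1·-17 = -515
  a_10 = -2·-515 + 2·205 + 2·-90 + -1·29 = 1231
  a_11 = -2·1231 + 2·-515 + 2·205 + -1·-90 = -2992
  a_12 = -2·-2992 + 2·1231 + 2·-515 + -1·205 = 7211
  a_13 = -2·7211 + 2·-2992 + 2·1231 + -1·-515 = -17429
  a_14 = -2·-17429 + 2·7211 + 2·-2992 + -1·1231 = 42065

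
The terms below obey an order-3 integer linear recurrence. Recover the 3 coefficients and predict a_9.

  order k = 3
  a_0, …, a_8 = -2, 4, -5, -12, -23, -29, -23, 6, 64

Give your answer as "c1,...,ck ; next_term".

  a_3 = 2·-5 + -1·4 + -1·-2 = -12
  a_4 = 2·-12 + -1·-5 + -1·4 = -23
  a_5 = 2·-23 + -1·-12 + -1·-5 = -29
  a_6 = 2·-29 + -1·-23 + -1·-12 = -23
  a_7 = 2·-23 + -1·-29 + -1·-23 = 6
  a_8 = 2·6 + -1·-23 + -1·-29 = 64
  a_9 = 2·64 + -1·6 + -1·-23 = 145

2,-1,-1 ; 145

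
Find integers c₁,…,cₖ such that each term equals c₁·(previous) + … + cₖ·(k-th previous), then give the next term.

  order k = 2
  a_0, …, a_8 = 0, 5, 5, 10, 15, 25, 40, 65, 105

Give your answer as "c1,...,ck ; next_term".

1,1 ; 170

  a_2 = 1·5 + 1·0 = 5
  a_3 = 1·5 + 1·5 = 10
  a_4 = 1·10 + 1·5 = 15
  a_5 = 1·15 + 1·10 = 25
  a_6 = 1·25 + 1·15 = 40
  a_7 = 1·40 + 1·25 = 65
  a_8 = 1·65 + 1·40 = 105
  a_9 = 1·105 + 1·65 = 170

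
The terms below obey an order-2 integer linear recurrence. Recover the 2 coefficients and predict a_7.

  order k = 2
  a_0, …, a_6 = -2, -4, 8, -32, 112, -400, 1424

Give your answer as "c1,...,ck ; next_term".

  a_2 = -3·-4 + 2·-2 = 8
  a_3 = -3·8 + 2·-4 = -32
  a_4 = -3·-32 + 2·8 = 112
  a_5 = -3·112 + 2·-32 = -400
  a_6 = -3·-400 + 2·112 = 1424
  a_7 = -3·1424 + 2·-400 = -5072

-3,2 ; -5072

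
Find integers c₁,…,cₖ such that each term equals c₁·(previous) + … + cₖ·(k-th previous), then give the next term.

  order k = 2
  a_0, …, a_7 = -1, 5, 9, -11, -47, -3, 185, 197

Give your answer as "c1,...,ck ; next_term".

1,-4 ; -543

  a_2 = 1·5 + -4·-1 = 9
  a_3 = 1·9 + -4·5 = -11
  a_4 = 1·-11 + -4·9 = -47
  a_5 = 1·-47 + -4·-11 = -3
  a_6 = 1·-3 + -4·-47 = 185
  a_7 = 1·185 + -4·-3 = 197
  a_8 = 1·197 + -4·185 = -543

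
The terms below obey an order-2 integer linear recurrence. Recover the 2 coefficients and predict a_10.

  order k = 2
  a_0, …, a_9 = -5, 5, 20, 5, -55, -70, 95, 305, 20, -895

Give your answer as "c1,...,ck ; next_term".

1,-3 ; -955

  a_2 = 1·5 + -3·-5 = 20
  a_3 = 1·20 + -3·5 = 5
  a_4 = 1·5 + -3·20 = -55
  a_5 = 1·-55 + -3·5 = -70
  a_6 = 1·-70 + -3·-55 = 95
  a_7 = 1·95 + -3·-70 = 305
  a_8 = 1·305 + -3·95 = 20
  a_9 = 1·20 + -3·305 = -895
  a_10 = 1·-895 + -3·20 = -955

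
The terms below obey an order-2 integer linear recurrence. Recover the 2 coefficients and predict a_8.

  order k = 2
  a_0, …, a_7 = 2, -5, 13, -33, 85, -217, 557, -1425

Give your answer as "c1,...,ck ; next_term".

-1,4 ; 3653

  a_2 = -1·-5 + 4·2 = 13
  a_3 = -1·13 + 4·-5 = -33
  a_4 = -1·-33 + 4·13 = 85
  a_5 = -1·85 + 4·-33 = -217
  a_6 = -1·-217 + 4·85 = 557
  a_7 = -1·557 + 4·-217 = -1425
  a_8 = -1·-1425 + 4·557 = 3653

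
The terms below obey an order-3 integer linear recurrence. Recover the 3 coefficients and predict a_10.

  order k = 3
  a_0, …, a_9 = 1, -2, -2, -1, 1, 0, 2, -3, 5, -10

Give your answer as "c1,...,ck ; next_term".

  a_3 = -1·-2 + 1·-2 + -1·1 = -1
  a_4 = -1·-1 + 1·-2 + -1·-2 = 1
  a_5 = -1·1 + 1·-1 + -1·-2 = 0
  a_6 = -1·0 + 1·1 + -1·-1 = 2
  a_7 = -1·2 + 1·0 + -1·1 = -3
  a_8 = -1·-3 + 1·2 + -1·0 = 5
  a_9 = -1·5 + 1·-3 + -1·2 = -10
  a_10 = -1·-10 + 1·5 + -1·-3 = 18

-1,1,-1 ; 18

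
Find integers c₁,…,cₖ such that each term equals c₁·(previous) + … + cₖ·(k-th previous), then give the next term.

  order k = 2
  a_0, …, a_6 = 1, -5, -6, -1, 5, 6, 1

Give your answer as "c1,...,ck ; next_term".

  a_2 = 1·-5 + -1·1 = -6
  a_3 = 1·-6 + -1·-5 = -1
  a_4 = 1·-1 + -1·-6 = 5
  a_5 = 1·5 + -1·-1 = 6
  a_6 = 1·6 + -1·5 = 1
  a_7 = 1·1 + -1·6 = -5

1,-1 ; -5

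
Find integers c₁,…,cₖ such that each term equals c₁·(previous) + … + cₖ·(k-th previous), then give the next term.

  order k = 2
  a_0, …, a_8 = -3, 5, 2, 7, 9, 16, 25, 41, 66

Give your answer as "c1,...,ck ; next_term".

  a_2 = 1·5 + 1·-3 = 2
  a_3 = 1·2 + 1·5 = 7
  a_4 = 1·7 + 1·2 = 9
  a_5 = 1·9 + 1·7 = 16
  a_6 = 1·16 + 1·9 = 25
  a_7 = 1·25 + 1·16 = 41
  a_8 = 1·41 + 1·25 = 66
  a_9 = 1·66 + 1·41 = 107

1,1 ; 107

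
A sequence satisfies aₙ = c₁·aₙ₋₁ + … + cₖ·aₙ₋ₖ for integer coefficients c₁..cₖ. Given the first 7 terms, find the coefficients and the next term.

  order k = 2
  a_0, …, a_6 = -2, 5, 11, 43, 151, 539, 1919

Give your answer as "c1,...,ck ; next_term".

  a_2 = 3·5 + 2·-2 = 11
  a_3 = 3·11 + 2·5 = 43
  a_4 = 3·43 + 2·11 = 151
  a_5 = 3·151 + 2·43 = 539
  a_6 = 3·539 + 2·151 = 1919
  a_7 = 3·1919 + 2·539 = 6835

3,2 ; 6835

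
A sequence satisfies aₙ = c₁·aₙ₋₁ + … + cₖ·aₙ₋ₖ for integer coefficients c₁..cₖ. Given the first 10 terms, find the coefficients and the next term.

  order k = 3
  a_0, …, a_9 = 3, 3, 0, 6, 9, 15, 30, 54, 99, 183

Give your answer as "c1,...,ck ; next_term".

1,1,1 ; 336

  a_3 = 1·0 + 1·3 + 1·3 = 6
  a_4 = 1·6 + 1·0 + 1·3 = 9
  a_5 = 1·9 + 1·6 + 1·0 = 15
  a_6 = 1·15 + 1·9 + 1·6 = 30
  a_7 = 1·30 + 1·15 + 1·9 = 54
  a_8 = 1·54 + 1·30 + 1·15 = 99
  a_9 = 1·99 + 1·54 + 1·30 = 183
  a_10 = 1·183 + 1·99 + 1·54 = 336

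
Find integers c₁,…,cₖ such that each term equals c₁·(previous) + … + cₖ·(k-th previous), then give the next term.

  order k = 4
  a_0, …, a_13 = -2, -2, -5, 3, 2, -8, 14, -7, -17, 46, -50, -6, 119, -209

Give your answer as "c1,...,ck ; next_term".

  a_4 = -1·3 + -1·-5 + 1·-2 + -1·-2 = 2
  a_5 = -1·2 + -1·3 + 1·-5 + -1·-2 = -8
  a_6 = -1·-8 + -1·2 + 1·3 + -1·-5 = 14
  a_7 = -1·14 + -1·-8 + 1·2 + -1·3 = -7
  a_8 = -1·-7 + -1·14 + 1·-8 + -1·2 = -17
  a_9 = -1·-17 + -1·-7 + 1·14 + -1·-8 = 46
  a_10 = -1·46 + -1·-17 + 1·-7 + -1·14 = -50
  a_11 = -1·-50 + -1·46 + 1·-17 + -1·-7 = -6
  a_12 = -1·-6 + -1·-50 + 1·46 + -1·-17 = 119
  a_13 = -1·119 + -1·-6 + 1·-50 + -1·46 = -209
  a_14 = -1·-209 + -1·119 + 1·-6 + -1·-50 = 134

-1,-1,1,-1 ; 134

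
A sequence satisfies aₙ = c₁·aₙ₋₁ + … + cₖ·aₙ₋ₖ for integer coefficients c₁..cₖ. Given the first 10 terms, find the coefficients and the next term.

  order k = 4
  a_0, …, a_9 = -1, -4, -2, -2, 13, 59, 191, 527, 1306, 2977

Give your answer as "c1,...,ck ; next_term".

3,0,-4,-3 ; 6250

  a_4 = 3·-2 + 0·-2 + -4·-4 + -3·-1 = 13
  a_5 = 3·13 + 0·-2 + -4·-2 + -3·-4 = 59
  a_6 = 3·59 + 0·13 + -4·-2 + -3·-2 = 191
  a_7 = 3·191 + 0·59 + -4·13 + -3·-2 = 527
  a_8 = 3·527 + 0·191 + -4·59 + -3·13 = 1306
  a_9 = 3·1306 + 0·527 + -4·191 + -3·59 = 2977
  a_10 = 3·2977 + 0·1306 + -4·527 + -3·191 = 6250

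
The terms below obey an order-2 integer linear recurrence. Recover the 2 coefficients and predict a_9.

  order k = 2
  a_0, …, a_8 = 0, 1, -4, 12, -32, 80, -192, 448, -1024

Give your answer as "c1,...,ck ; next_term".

  a_2 = -4·1 + -4·0 = -4
  a_3 = -4·-4 + -4·1 = 12
  a_4 = -4·12 + -4·-4 = -32
  a_5 = -4·-32 + -4·12 = 80
  a_6 = -4·80 + -4·-32 = -192
  a_7 = -4·-192 + -4·80 = 448
  a_8 = -4·448 + -4·-192 = -1024
  a_9 = -4·-1024 + -4·448 = 2304

-4,-4 ; 2304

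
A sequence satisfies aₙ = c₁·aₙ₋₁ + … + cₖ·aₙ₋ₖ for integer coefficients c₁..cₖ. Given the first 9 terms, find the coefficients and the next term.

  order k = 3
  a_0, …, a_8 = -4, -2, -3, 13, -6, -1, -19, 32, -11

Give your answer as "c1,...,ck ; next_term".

  a_3 = -1·-3 + -1·-2 + -2·-4 = 13
  a_4 = -1·13 + -1·-3 + -2·-2 = -6
  a_5 = -1·-6 + -1·13 + -2·-3 = -1
  a_6 = -1·-1 + -1·-6 + -2·13 = -19
  a_7 = -1·-19 + -1·-1 + -2·-6 = 32
  a_8 = -1·32 + -1·-19 + -2·-1 = -11
  a_9 = -1·-11 + -1·32 + -2·-19 = 17

-1,-1,-2 ; 17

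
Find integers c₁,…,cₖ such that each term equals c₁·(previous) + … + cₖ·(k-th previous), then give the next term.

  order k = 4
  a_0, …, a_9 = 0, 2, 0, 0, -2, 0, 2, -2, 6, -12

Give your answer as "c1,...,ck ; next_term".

  a_4 = -2·0 + -1·0 + -1·2 + -2·0 = -2
  a_5 = -2·-2 + -1·0 + -1·0 + -2·2 = 0
  a_6 = -2·0 + -1·-2 + -1·0 + -2·0 = 2
  a_7 = -2·2 + -1·0 + -1·-2 + -2·0 = -2
  a_8 = -2·-2 + -1·2 + -1·0 + -2·-2 = 6
  a_9 = -2·6 + -1·-2 + -1·2 + -2·0 = -12
  a_10 = -2·-12 + -1·6 + -1·-2 + -2·2 = 16

-2,-1,-1,-2 ; 16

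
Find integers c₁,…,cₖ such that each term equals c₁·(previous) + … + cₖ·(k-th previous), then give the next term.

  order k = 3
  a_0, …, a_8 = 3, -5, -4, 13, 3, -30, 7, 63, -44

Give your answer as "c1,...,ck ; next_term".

0,-2,1 ; -119

  a_3 = 0·-4 + -2·-5 + 1·3 = 13
  a_4 = 0·13 + -2·-4 + 1·-5 = 3
  a_5 = 0·3 + -2·13 + 1·-4 = -30
  a_6 = 0·-30 + -2·3 + 1·13 = 7
  a_7 = 0·7 + -2·-30 + 1·3 = 63
  a_8 = 0·63 + -2·7 + 1·-30 = -44
  a_9 = 0·-44 + -2·63 + 1·7 = -119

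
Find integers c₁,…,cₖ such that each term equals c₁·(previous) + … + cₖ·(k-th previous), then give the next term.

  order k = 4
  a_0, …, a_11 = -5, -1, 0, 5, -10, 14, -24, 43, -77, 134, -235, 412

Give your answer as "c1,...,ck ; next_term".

-1,1,0,1 ; -724

  a_4 = -1·5 + 1·0 + 0·-1 + 1·-5 = -10
  a_5 = -1·-10 + 1·5 + 0·0 + 1·-1 = 14
  a_6 = -1·14 + 1·-10 + 0·5 + 1·0 = -24
  a_7 = -1·-24 + 1·14 + 0·-10 + 1·5 = 43
  a_8 = -1·43 + 1·-24 + 0·14 + 1·-10 = -77
  a_9 = -1·-77 + 1·43 + 0·-24 + 1·14 = 134
  a_10 = -1·134 + 1·-77 + 0·43 + 1·-24 = -235
  a_11 = -1·-235 + 1·134 + 0·-77 + 1·43 = 412
  a_12 = -1·412 + 1·-235 + 0·134 + 1·-77 = -724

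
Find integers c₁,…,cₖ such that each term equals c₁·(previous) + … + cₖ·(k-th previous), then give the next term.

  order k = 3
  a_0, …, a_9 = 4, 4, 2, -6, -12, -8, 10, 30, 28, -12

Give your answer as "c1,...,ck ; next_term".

1,-1,-1 ; -70

  a_3 = 1·2 + -1·4 + -1·4 = -6
  a_4 = 1·-6 + -1·2 + -1·4 = -12
  a_5 = 1·-12 + -1·-6 + -1·2 = -8
  a_6 = 1·-8 + -1·-12 + -1·-6 = 10
  a_7 = 1·10 + -1·-8 + -1·-12 = 30
  a_8 = 1·30 + -1·10 + -1·-8 = 28
  a_9 = 1·28 + -1·30 + -1·10 = -12
  a_10 = 1·-12 + -1·28 + -1·30 = -70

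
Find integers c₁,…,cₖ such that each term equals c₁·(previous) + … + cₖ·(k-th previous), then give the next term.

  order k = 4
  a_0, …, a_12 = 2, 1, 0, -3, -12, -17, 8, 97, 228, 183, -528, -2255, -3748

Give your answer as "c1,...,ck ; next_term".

2,-3,-2,-2 ; -41

  a_4 = 2·-3 + -3·0 + -2·1 + -2·2 = -12
  a_5 = 2·-12 + -3·-3 + -2·0 + -2·1 = -17
  a_6 = 2·-17 + -3·-12 + -2·-3 + -2·0 = 8
  a_7 = 2·8 + -3·-17 + -2·-12 + -2·-3 = 97
  a_8 = 2·97 + -3·8 + -2·-17 + -2·-12 = 228
  a_9 = 2·228 + -3·97 + -2·8 + -2·-17 = 183
  a_10 = 2·183 + -3·228 + -2·97 + -2·8 = -528
  a_11 = 2·-528 + -3·183 + -2·228 + -2·97 = -2255
  a_12 = 2·-2255 + -3·-528 + -2·183 + -2·228 = -3748
  a_13 = 2·-3748 + -3·-2255 + -2·-528 + -2·183 = -41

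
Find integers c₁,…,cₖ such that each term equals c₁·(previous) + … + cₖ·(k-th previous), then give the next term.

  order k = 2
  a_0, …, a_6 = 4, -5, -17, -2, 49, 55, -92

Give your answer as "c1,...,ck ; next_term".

  a_2 = 1·-5 + -3·4 = -17
  a_3 = 1·-17 + -3·-5 = -2
  a_4 = 1·-2 + -3·-17 = 49
  a_5 = 1·49 + -3·-2 = 55
  a_6 = 1·55 + -3·49 = -92
  a_7 = 1·-92 + -3·55 = -257

1,-3 ; -257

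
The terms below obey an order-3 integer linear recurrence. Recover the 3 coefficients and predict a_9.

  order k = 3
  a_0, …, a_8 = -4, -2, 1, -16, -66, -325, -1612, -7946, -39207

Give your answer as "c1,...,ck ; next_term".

4,4,3 ; -193448

  a_3 = 4·1 + 4·-2 + 3·-4 = -16
  a_4 = 4·-16 + 4·1 + 3·-2 = -66
  a_5 = 4·-66 + 4·-16 + 3·1 = -325
  a_6 = 4·-325 + 4·-66 + 3·-16 = -1612
  a_7 = 4·-1612 + 4·-325 + 3·-66 = -7946
  a_8 = 4·-7946 + 4·-1612 + 3·-325 = -39207
  a_9 = 4·-39207 + 4·-7946 + 3·-1612 = -193448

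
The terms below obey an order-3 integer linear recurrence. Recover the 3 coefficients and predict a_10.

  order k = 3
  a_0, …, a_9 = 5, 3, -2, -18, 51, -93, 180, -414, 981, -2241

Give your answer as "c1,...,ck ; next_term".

-3,-3,-3 ; 5022

  a_3 = -3·-2 + -3·3 + -3·5 = -18
  a_4 = -3·-18 + -3·-2 + -3·3 = 51
  a_5 = -3·51 + -3·-18 + -3·-2 = -93
  a_6 = -3·-93 + -3·51 + -3·-18 = 180
  a_7 = -3·180 + -3·-93 + -3·51 = -414
  a_8 = -3·-414 + -3·180 + -3·-93 = 981
  a_9 = -3·981 + -3·-414 + -3·180 = -2241
  a_10 = -3·-2241 + -3·981 + -3·-414 = 5022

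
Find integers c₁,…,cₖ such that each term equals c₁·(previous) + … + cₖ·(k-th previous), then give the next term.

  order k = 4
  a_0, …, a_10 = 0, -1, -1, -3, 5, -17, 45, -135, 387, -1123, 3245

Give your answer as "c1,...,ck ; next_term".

  a_4 = -2·-3 + 2·-1 + -1·-1 + 2·0 = 5
  a_5 = -2·5 + 2·-3 + -1·-1 + 2·-1 = -17
  a_6 = -2·-17 + 2·5 + -1·-3 + 2·-1 = 45
  a_7 = -2·45 + 2·-17 + -1·5 + 2·-3 = -135
  a_8 = -2·-135 + 2·45 + -1·-17 + 2·5 = 387
  a_9 = -2·387 + 2·-135 + -1·45 + 2·-17 = -1123
  a_10 = -2·-1123 + 2·387 + -1·-135 + 2·45 = 3245
  a_11 = -2·3245 + 2·-1123 + -1·387 + 2·-135 = -9393

-2,2,-1,2 ; -9393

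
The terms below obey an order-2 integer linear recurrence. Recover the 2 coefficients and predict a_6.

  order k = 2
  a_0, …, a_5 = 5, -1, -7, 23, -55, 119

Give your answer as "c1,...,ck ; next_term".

-3,-2 ; -247

  a_2 = -3·-1 + -2·5 = -7
  a_3 = -3·-7 + -2·-1 = 23
  a_4 = -3·23 + -2·-7 = -55
  a_5 = -3·-55 + -2·23 = 119
  a_6 = -3·119 + -2·-55 = -247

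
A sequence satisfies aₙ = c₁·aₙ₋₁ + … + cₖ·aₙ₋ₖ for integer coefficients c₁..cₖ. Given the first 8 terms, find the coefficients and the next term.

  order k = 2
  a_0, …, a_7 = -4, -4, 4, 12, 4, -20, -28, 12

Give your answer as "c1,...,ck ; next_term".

1,-2 ; 68

  a_2 = 1·-4 + -2·-4 = 4
  a_3 = 1·4 + -2·-4 = 12
  a_4 = 1·12 + -2·4 = 4
  a_5 = 1·4 + -2·12 = -20
  a_6 = 1·-20 + -2·4 = -28
  a_7 = 1·-28 + -2·-20 = 12
  a_8 = 1·12 + -2·-28 = 68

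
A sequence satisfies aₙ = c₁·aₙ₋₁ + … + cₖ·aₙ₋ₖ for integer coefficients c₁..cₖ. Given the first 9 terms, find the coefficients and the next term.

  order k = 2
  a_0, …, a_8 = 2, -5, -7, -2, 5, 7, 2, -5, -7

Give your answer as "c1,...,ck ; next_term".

1,-1 ; -2

  a_2 = 1·-5 + -1·2 = -7
  a_3 = 1·-7 + -1·-5 = -2
  a_4 = 1·-2 + -1·-7 = 5
  a_5 = 1·5 + -1·-2 = 7
  a_6 = 1·7 + -1·5 = 2
  a_7 = 1·2 + -1·7 = -5
  a_8 = 1·-5 + -1·2 = -7
  a_9 = 1·-7 + -1·-5 = -2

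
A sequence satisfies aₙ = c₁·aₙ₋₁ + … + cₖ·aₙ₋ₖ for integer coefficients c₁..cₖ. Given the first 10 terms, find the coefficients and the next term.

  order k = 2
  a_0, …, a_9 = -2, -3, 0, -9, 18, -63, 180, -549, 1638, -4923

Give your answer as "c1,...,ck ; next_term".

  a_2 = -2·-3 + 3·-2 = 0
  a_3 = -2·0 + 3·-3 = -9
  a_4 = -2·-9 + 3·0 = 18
  a_5 = -2·18 + 3·-9 = -63
  a_6 = -2·-63 + 3·18 = 180
  a_7 = -2·180 + 3·-63 = -549
  a_8 = -2·-549 + 3·180 = 1638
  a_9 = -2·1638 + 3·-549 = -4923
  a_10 = -2·-4923 + 3·1638 = 14760

-2,3 ; 14760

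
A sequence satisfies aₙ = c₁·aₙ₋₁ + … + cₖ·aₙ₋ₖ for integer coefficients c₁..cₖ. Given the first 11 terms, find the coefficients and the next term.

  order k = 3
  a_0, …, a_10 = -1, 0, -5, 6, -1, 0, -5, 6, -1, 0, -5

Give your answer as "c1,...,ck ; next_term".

  a_3 = -1·-5 + -1·0 + -1·-1 = 6
  a_4 = -1·6 + -1·-5 + -1·0 = -1
  a_5 = -1·-1 + -1·6 + -1·-5 = 0
  a_6 = -1·0 + -1·-1 + -1·6 = -5
  a_7 = -1·-5 + -1·0 + -1·-1 = 6
  a_8 = -1·6 + -1·-5 + -1·0 = -1
  a_9 = -1·-1 + -1·6 + -1·-5 = 0
  a_10 = -1·0 + -1·-1 + -1·6 = -5
  a_11 = -1·-5 + -1·0 + -1·-1 = 6

-1,-1,-1 ; 6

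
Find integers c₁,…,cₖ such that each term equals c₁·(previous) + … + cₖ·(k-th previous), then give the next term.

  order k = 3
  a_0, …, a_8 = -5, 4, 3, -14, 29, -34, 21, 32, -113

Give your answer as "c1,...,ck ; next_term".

-1,1,3 ; 208

  a_3 = -1·3 + 1·4 + 3·-5 = -14
  a_4 = -1·-14 + 1·3 + 3·4 = 29
  a_5 = -1·29 + 1·-14 + 3·3 = -34
  a_6 = -1·-34 + 1·29 + 3·-14 = 21
  a_7 = -1·21 + 1·-34 + 3·29 = 32
  a_8 = -1·32 + 1·21 + 3·-34 = -113
  a_9 = -1·-113 + 1·32 + 3·21 = 208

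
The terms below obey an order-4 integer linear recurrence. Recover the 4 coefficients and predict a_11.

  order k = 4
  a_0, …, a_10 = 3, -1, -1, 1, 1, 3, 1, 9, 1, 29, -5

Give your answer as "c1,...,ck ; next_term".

0,3,-1,1 ; 95

  a_4 = 0·1 + 3·-1 + -1·-1 + 1·3 = 1
  a_5 = 0·1 + 3·1 + -1·-1 + 1·-1 = 3
  a_6 = 0·3 + 3·1 + -1·1 + 1·-1 = 1
  a_7 = 0·1 + 3·3 + -1·1 + 1·1 = 9
  a_8 = 0·9 + 3·1 + -1·3 + 1·1 = 1
  a_9 = 0·1 + 3·9 + -1·1 + 1·3 = 29
  a_10 = 0·29 + 3·1 + -1·9 + 1·1 = -5
  a_11 = 0·-5 + 3·29 + -1·1 + 1·9 = 95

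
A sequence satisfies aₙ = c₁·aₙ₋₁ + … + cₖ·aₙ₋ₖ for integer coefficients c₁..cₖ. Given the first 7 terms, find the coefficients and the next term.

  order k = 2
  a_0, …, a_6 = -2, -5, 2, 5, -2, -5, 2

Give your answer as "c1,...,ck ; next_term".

0,-1 ; 5

  a_2 = 0·-5 + -1·-2 = 2
  a_3 = 0·2 + -1·-5 = 5
  a_4 = 0·5 + -1·2 = -2
  a_5 = 0·-2 + -1·5 = -5
  a_6 = 0·-5 + -1·-2 = 2
  a_7 = 0·2 + -1·-5 = 5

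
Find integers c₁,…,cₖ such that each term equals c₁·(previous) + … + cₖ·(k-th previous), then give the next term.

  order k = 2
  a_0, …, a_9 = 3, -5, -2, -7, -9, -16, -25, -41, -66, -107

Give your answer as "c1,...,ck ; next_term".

1,1 ; -173

  a_2 = 1·-5 + 1·3 = -2
  a_3 = 1·-2 + 1·-5 = -7
  a_4 = 1·-7 + 1·-2 = -9
  a_5 = 1·-9 + 1·-7 = -16
  a_6 = 1·-16 + 1·-9 = -25
  a_7 = 1·-25 + 1·-16 = -41
  a_8 = 1·-41 + 1·-25 = -66
  a_9 = 1·-66 + 1·-41 = -107
  a_10 = 1·-107 + 1·-66 = -173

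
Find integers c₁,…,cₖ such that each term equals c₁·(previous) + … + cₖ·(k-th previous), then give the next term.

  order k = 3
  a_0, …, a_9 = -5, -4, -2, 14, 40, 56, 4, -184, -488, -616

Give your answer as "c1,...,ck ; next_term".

  a_3 = 2·-2 + -2·-4 + -2·-5 = 14
  a_4 = 2·14 + -2·-2 + -2·-4 = 40
  a_5 = 2·40 + -2·14 + -2·-2 = 56
  a_6 = 2·56 + -2·40 + -2·14 = 4
  a_7 = 2·4 + -2·56 + -2·40 = -184
  a_8 = 2·-184 + -2·4 + -2·56 = -488
  a_9 = 2·-488 + -2·-184 + -2·4 = -616
  a_10 = 2·-616 + -2·-488 + -2·-184 = 112

2,-2,-2 ; 112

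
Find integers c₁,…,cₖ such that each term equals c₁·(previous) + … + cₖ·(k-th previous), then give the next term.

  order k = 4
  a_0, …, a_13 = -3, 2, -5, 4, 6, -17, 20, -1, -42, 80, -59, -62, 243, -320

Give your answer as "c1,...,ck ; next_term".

-1,-1,1,-1 ; 74

  a_4 = -1·4 + -1·-5 + 1·2 + -1·-3 = 6
  a_5 = -1·6 + -1·4 + 1·-5 + -1·2 = -17
  a_6 = -1·-17 + -1·6 + 1·4 + -1·-5 = 20
  a_7 = -1·20 + -1·-17 + 1·6 + -1·4 = -1
  a_8 = -1·-1 + -1·20 + 1·-17 + -1·6 = -42
  a_9 = -1·-42 + -1·-1 + 1·20 + -1·-17 = 80
  a_10 = -1·80 + -1·-42 + 1·-1 + -1·20 = -59
  a_11 = -1·-59 + -1·80 + 1·-42 + -1·-1 = -62
  a_12 = -1·-62 + -1·-59 + 1·80 + -1·-42 = 243
  a_13 = -1·243 + -1·-62 + 1·-59 + -1·80 = -320
  a_14 = -1·-320 + -1·243 + 1·-62 + -1·-59 = 74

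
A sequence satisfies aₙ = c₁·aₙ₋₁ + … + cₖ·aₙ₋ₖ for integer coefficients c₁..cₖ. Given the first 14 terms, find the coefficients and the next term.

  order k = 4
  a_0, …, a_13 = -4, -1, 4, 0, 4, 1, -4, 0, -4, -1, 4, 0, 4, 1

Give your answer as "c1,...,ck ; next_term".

0,0,0,-1 ; -4

  a_4 = 0·0 + 0·4 + 0·-1 + -1·-4 = 4
  a_5 = 0·4 + 0·0 + 0·4 + -1·-1 = 1
  a_6 = 0·1 + 0·4 + 0·0 + -1·4 = -4
  a_7 = 0·-4 + 0·1 + 0·4 + -1·0 = 0
  a_8 = 0·0 + 0·-4 + 0·1 + -1·4 = -4
  a_9 = 0·-4 + 0·0 + 0·-4 + -1·1 = -1
  a_10 = 0·-1 + 0·-4 + 0·0 + -1·-4 = 4
  a_11 = 0·4 + 0·-1 + 0·-4 + -1·0 = 0
  a_12 = 0·0 + 0·4 + 0·-1 + -1·-4 = 4
  a_13 = 0·4 + 0·0 + 0·4 + -1·-1 = 1
  a_14 = 0·1 + 0·4 + 0·0 + -1·4 = -4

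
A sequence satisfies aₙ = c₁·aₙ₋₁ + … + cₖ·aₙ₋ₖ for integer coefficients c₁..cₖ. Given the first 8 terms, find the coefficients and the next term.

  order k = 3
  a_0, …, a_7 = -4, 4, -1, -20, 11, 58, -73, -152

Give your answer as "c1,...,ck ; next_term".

  a_3 = 0·-1 + -3·4 + 2·-4 = -20
  a_4 = 0·-20 + -3·-1 + 2·4 = 11
  a_5 = 0·11 + -3·-20 + 2·-1 = 58
  a_6 = 0·58 + -3·11 + 2·-20 = -73
  a_7 = 0·-73 + -3·58 + 2·11 = -152
  a_8 = 0·-152 + -3·-73 + 2·58 = 335

0,-3,2 ; 335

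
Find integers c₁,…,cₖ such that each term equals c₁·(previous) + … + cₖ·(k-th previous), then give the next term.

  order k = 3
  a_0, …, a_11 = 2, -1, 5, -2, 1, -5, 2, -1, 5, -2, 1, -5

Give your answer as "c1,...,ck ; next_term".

0,0,-1 ; 2

  a_3 = 0·5 + 0·-1 + -1·2 = -2
  a_4 = 0·-2 + 0·5 + -1·-1 = 1
  a_5 = 0·1 + 0·-2 + -1·5 = -5
  a_6 = 0·-5 + 0·1 + -1·-2 = 2
  a_7 = 0·2 + 0·-5 + -1·1 = -1
  a_8 = 0·-1 + 0·2 + -1·-5 = 5
  a_9 = 0·5 + 0·-1 + -1·2 = -2
  a_10 = 0·-2 + 0·5 + -1·-1 = 1
  a_11 = 0·1 + 0·-2 + -1·5 = -5
  a_12 = 0·-5 + 0·1 + -1·-2 = 2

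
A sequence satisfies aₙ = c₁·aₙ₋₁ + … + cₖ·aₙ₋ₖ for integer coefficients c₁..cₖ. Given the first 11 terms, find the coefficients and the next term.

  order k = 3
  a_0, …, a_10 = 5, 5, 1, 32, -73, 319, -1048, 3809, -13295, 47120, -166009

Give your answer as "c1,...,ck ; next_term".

  a_3 = -3·1 + 3·5 + 4·5 = 32
  a_4 = -3·32 + 3·1 + 4·5 = -73
  a_5 = -3·-73 + 3·32 + 4·1 = 319
  a_6 = -3·319 + 3·-73 + 4·32 = -1048
  a_7 = -3·-1048 + 3·319 + 4·-73 = 3809
  a_8 = -3·3809 + 3·-1048 + 4·319 = -13295
  a_9 = -3·-13295 + 3·3809 + 4·-1048 = 47120
  a_10 = -3·47120 + 3·-13295 + 4·3809 = -166009
  a_11 = -3·-166009 + 3·47120 + 4·-13295 = 586207

-3,3,4 ; 586207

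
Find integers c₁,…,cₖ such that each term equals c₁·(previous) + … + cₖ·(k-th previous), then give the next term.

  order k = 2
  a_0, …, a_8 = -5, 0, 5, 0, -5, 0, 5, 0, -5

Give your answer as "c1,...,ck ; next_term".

  a_2 = 0·0 + -1·-5 = 5
  a_3 = 0·5 + -1·0 = 0
  a_4 = 0·0 + -1·5 = -5
  a_5 = 0·-5 + -1·0 = 0
  a_6 = 0·0 + -1·-5 = 5
  a_7 = 0·5 + -1·0 = 0
  a_8 = 0·0 + -1·5 = -5
  a_9 = 0·-5 + -1·0 = 0

0,-1 ; 0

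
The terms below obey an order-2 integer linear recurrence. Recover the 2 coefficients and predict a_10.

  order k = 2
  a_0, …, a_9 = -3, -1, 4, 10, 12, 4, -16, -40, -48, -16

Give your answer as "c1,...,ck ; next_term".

2,-2 ; 64

  a_2 = 2·-1 + -2·-3 = 4
  a_3 = 2·4 + -2·-1 = 10
  a_4 = 2·10 + -2·4 = 12
  a_5 = 2·12 + -2·10 = 4
  a_6 = 2·4 + -2·12 = -16
  a_7 = 2·-16 + -2·4 = -40
  a_8 = 2·-40 + -2·-16 = -48
  a_9 = 2·-48 + -2·-40 = -16
  a_10 = 2·-16 + -2·-48 = 64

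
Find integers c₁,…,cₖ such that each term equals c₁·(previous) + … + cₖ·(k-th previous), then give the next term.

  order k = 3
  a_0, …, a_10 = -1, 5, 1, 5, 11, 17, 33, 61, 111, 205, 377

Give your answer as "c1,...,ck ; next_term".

  a_3 = 1·1 + 1·5 + 1·-1 = 5
  a_4 = 1·5 + 1·1 + 1·5 = 11
  a_5 = 1·11 + 1·5 + 1·1 = 17
  a_6 = 1·17 + 1·11 + 1·5 = 33
  a_7 = 1·33 + 1·17 + 1·11 = 61
  a_8 = 1·61 + 1·33 + 1·17 = 111
  a_9 = 1·111 + 1·61 + 1·33 = 205
  a_10 = 1·205 + 1·111 + 1·61 = 377
  a_11 = 1·377 + 1·205 + 1·111 = 693

1,1,1 ; 693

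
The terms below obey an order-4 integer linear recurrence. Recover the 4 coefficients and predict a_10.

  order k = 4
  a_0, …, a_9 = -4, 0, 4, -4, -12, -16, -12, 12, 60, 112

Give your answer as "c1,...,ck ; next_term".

  a_4 = 2·-4 + -2·4 + 0·0 + -1·-4 = -12
  a_5 = 2·-12 + -2·-4 + 0·4 + -1·0 = -16
  a_6 = 2·-16 + -2·-12 + 0·-4 + -1·4 = -12
  a_7 = 2·-12 + -2·-16 + 0·-12 + -1·-4 = 12
  a_8 = 2·12 + -2·-12 + 0·-16 + -1·-12 = 60
  a_9 = 2·60 + -2·12 + 0·-12 + -1·-16 = 112
  a_10 = 2·112 + -2·60 + 0·12 + -1·-12 = 116

2,-2,0,-1 ; 116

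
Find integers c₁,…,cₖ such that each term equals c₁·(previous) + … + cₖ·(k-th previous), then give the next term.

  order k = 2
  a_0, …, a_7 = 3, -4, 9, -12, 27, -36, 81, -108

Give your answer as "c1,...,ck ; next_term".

0,3 ; 243

  a_2 = 0·-4 + 3·3 = 9
  a_3 = 0·9 + 3·-4 = -12
  a_4 = 0·-12 + 3·9 = 27
  a_5 = 0·27 + 3·-12 = -36
  a_6 = 0·-36 + 3·27 = 81
  a_7 = 0·81 + 3·-36 = -108
  a_8 = 0·-108 + 3·81 = 243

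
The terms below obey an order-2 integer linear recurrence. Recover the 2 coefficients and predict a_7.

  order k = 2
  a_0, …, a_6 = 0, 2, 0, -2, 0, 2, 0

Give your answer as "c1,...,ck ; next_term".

  a_2 = 0·2 + -1·0 = 0
  a_3 = 0·0 + -1·2 = -2
  a_4 = 0·-2 + -1·0 = 0
  a_5 = 0·0 + -1·-2 = 2
  a_6 = 0·2 + -1·0 = 0
  a_7 = 0·0 + -1·2 = -2

0,-1 ; -2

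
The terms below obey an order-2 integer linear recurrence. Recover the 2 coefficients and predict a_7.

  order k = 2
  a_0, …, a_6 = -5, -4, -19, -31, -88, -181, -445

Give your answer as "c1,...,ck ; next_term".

  a_2 = 1·-4 + 3·-5 = -19
  a_3 = 1·-19 + 3·-4 = -31
  a_4 = 1·-31 + 3·-19 = -88
  a_5 = 1·-88 + 3·-31 = -181
  a_6 = 1·-181 + 3·-88 = -445
  a_7 = 1·-445 + 3·-181 = -988

1,3 ; -988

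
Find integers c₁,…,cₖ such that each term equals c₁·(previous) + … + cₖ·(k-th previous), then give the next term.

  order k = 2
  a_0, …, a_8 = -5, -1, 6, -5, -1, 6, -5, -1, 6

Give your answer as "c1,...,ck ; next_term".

  a_2 = -1·-1 + -1·-5 = 6
  a_3 = -1·6 + -1·-1 = -5
  a_4 = -1·-5 + -1·6 = -1
  a_5 = -1·-1 + -1·-5 = 6
  a_6 = -1·6 + -1·-1 = -5
  a_7 = -1·-5 + -1·6 = -1
  a_8 = -1·-1 + -1·-5 = 6
  a_9 = -1·6 + -1·-1 = -5

-1,-1 ; -5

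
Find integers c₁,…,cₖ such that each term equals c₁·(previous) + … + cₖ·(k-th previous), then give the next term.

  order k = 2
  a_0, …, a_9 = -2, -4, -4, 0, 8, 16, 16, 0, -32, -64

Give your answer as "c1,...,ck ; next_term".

  a_2 = 2·-4 + -2·-2 = -4
  a_3 = 2·-4 + -2·-4 = 0
  a_4 = 2·0 + -2·-4 = 8
  a_5 = 2·8 + -2·0 = 16
  a_6 = 2·16 + -2·8 = 16
  a_7 = 2·16 + -2·16 = 0
  a_8 = 2·0 + -2·16 = -32
  a_9 = 2·-32 + -2·0 = -64
  a_10 = 2·-64 + -2·-32 = -64

2,-2 ; -64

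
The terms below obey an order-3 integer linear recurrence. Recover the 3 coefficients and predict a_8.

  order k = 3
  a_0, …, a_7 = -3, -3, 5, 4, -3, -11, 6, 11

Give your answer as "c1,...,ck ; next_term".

-1,-1,-2 ; 5

  a_3 = -1·5 + -1·-3 + -2·-3 = 4
  a_4 = -1·4 + -1·5 + -2·-3 = -3
  a_5 = -1·-3 + -1·4 + -2·5 = -11
  a_6 = -1·-11 + -1·-3 + -2·4 = 6
  a_7 = -1·6 + -1·-11 + -2·-3 = 11
  a_8 = -1·11 + -1·6 + -2·-11 = 5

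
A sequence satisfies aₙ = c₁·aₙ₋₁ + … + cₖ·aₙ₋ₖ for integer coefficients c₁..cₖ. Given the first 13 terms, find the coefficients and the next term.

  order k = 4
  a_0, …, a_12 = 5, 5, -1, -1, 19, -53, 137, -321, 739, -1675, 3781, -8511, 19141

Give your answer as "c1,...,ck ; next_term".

-3,-1,2,1 ; -43025

  a_4 = -3·-1 + -1·-1 + 2·5 + 1·5 = 19
  a_5 = -3·19 + -1·-1 + 2·-1 + 1·5 = -53
  a_6 = -3·-53 + -1·19 + 2·-1 + 1·-1 = 137
  a_7 = -3·137 + -1·-53 + 2·19 + 1·-1 = -321
  a_8 = -3·-321 + -1·137 + 2·-53 + 1·19 = 739
  a_9 = -3·739 + -1·-321 + 2·137 + 1·-53 = -1675
  a_10 = -3·-1675 + -1·739 + 2·-321 + 1·137 = 3781
  a_11 = -3·3781 + -1·-1675 + 2·739 + 1·-321 = -8511
  a_12 = -3·-8511 + -1·3781 + 2·-1675 + 1·739 = 19141
  a_13 = -3·19141 + -1·-8511 + 2·3781 + 1·-1675 = -43025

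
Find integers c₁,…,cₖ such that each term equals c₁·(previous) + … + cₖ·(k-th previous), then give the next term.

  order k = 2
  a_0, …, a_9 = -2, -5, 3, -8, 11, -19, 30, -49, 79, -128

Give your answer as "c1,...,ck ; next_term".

  a_2 = -1·-5 + 1·-2 = 3
  a_3 = -1·3 + 1·-5 = -8
  a_4 = -1·-8 + 1·3 = 11
  a_5 = -1·11 + 1·-8 = -19
  a_6 = -1·-19 + 1·11 = 30
  a_7 = -1·30 + 1·-19 = -49
  a_8 = -1·-49 + 1·30 = 79
  a_9 = -1·79 + 1·-49 = -128
  a_10 = -1·-128 + 1·79 = 207

-1,1 ; 207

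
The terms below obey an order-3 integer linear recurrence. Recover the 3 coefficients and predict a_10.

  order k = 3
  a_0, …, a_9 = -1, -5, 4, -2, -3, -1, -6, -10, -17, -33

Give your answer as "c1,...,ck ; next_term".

1,1,1 ; -60

  a_3 = 1·4 + 1·-5 + 1·-1 = -2
  a_4 = 1·-2 + 1·4 + 1·-5 = -3
  a_5 = 1·-3 + 1·-2 + 1·4 = -1
  a_6 = 1·-1 + 1·-3 + 1·-2 = -6
  a_7 = 1·-6 + 1·-1 + 1·-3 = -10
  a_8 = 1·-10 + 1·-6 + 1·-1 = -17
  a_9 = 1·-17 + 1·-10 + 1·-6 = -33
  a_10 = 1·-33 + 1·-17 + 1·-10 = -60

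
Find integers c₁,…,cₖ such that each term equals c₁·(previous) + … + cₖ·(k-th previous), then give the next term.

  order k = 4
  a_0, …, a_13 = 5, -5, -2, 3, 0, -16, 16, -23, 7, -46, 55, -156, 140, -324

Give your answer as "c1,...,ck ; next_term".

  a_4 = -1·3 + 1·-2 + 2·-5 + 3·5 = 0
  a_5 = -1·0 + 1·3 + 2·-2 + 3·-5 = -16
  a_6 = -1·-16 + 1·0 + 2·3 + 3·-2 = 16
  a_7 = -1·16 + 1·-16 + 2·0 + 3·3 = -23
  a_8 = -1·-23 + 1·16 + 2·-16 + 3·0 = 7
  a_9 = -1·7 + 1·-23 + 2·16 + 3·-16 = -46
  a_10 = -1·-46 + 1·7 + 2·-23 + 3·16 = 55
  a_11 = -1·55 + 1·-46 + 2·7 + 3·-23 = -156
  a_12 = -1·-156 + 1·55 + 2·-46 + 3·7 = 140
  a_13 = -1·140 + 1·-156 + 2·55 + 3·-46 = -324
  a_14 = -1·-324 + 1·140 + 2·-156 + 3·55 = 317

-1,1,2,3 ; 317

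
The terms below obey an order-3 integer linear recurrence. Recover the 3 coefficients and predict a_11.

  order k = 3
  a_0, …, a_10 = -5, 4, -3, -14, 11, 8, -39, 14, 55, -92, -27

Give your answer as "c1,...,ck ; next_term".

0,-1,2 ; 202

  a_3 = 0·-3 + -1·4 + 2·-5 = -14
  a_4 = 0·-14 + -1·-3 + 2·4 = 11
  a_5 = 0·11 + -1·-14 + 2·-3 = 8
  a_6 = 0·8 + -1·11 + 2·-14 = -39
  a_7 = 0·-39 + -1·8 + 2·11 = 14
  a_8 = 0·14 + -1·-39 + 2·8 = 55
  a_9 = 0·55 + -1·14 + 2·-39 = -92
  a_10 = 0·-92 + -1·55 + 2·14 = -27
  a_11 = 0·-27 + -1·-92 + 2·55 = 202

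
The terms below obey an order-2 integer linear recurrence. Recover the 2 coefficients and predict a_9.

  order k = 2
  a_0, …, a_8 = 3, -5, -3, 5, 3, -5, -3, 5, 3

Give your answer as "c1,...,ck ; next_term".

  a_2 = 0·-5 + -1·3 = -3
  a_3 = 0·-3 + -1·-5 = 5
  a_4 = 0·5 + -1·-3 = 3
  a_5 = 0·3 + -1·5 = -5
  a_6 = 0·-5 + -1·3 = -3
  a_7 = 0·-3 + -1·-5 = 5
  a_8 = 0·5 + -1·-3 = 3
  a_9 = 0·3 + -1·5 = -5

0,-1 ; -5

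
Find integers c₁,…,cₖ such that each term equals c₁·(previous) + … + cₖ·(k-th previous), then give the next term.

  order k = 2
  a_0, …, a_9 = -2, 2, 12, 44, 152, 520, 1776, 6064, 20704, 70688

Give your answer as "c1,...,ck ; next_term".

4,-2 ; 241344

  a_2 = 4·2 + -2·-2 = 12
  a_3 = 4·12 + -2·2 = 44
  a_4 = 4·44 + -2·12 = 152
  a_5 = 4·152 + -2·44 = 520
  a_6 = 4·520 + -2·152 = 1776
  a_7 = 4·1776 + -2·520 = 6064
  a_8 = 4·6064 + -2·1776 = 20704
  a_9 = 4·20704 + -2·6064 = 70688
  a_10 = 4·70688 + -2·20704 = 241344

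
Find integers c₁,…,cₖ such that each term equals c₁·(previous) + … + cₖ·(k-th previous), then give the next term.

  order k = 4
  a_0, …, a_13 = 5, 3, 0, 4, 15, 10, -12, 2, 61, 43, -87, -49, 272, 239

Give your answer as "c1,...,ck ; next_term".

1,-2,2,1 ; -490

  a_4 = 1·4 + -2·0 + 2·3 + 1·5 = 15
  a_5 = 1·15 + -2·4 + 2·0 + 1·3 = 10
  a_6 = 1·10 + -2·15 + 2·4 + 1·0 = -12
  a_7 = 1·-12 + -2·10 + 2·15 + 1·4 = 2
  a_8 = 1·2 + -2·-12 + 2·10 + 1·15 = 61
  a_9 = 1·61 + -2·2 + 2·-12 + 1·10 = 43
  a_10 = 1·43 + -2·61 + 2·2 + 1·-12 = -87
  a_11 = 1·-87 + -2·43 + 2·61 + 1·2 = -49
  a_12 = 1·-49 + -2·-87 + 2·43 + 1·61 = 272
  a_13 = 1·272 + -2·-49 + 2·-87 + 1·43 = 239
  a_14 = 1·239 + -2·272 + 2·-49 + 1·-87 = -490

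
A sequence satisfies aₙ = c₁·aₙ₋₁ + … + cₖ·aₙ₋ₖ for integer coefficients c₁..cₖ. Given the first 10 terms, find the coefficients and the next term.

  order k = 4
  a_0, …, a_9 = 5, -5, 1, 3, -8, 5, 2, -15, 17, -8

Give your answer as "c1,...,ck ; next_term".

-1,0,2,1 ; -20

  a_4 = -1·3 + 0·1 + 2·-5 + 1·5 = -8
  a_5 = -1·-8 + 0·3 + 2·1 + 1·-5 = 5
  a_6 = -1·5 + 0·-8 + 2·3 + 1·1 = 2
  a_7 = -1·2 + 0·5 + 2·-8 + 1·3 = -15
  a_8 = -1·-15 + 0·2 + 2·5 + 1·-8 = 17
  a_9 = -1·17 + 0·-15 + 2·2 + 1·5 = -8
  a_10 = -1·-8 + 0·17 + 2·-15 + 1·2 = -20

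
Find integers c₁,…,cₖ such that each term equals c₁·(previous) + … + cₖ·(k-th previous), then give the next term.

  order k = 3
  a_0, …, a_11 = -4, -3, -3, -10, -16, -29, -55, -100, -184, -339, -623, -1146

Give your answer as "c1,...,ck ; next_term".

1,1,1 ; -2108

  a_3 = 1·-3 + 1·-3 + 1·-4 = -10
  a_4 = 1·-10 + 1·-3 + 1·-3 = -16
  a_5 = 1·-16 + 1·-10 + 1·-3 = -29
  a_6 = 1·-29 + 1·-16 + 1·-10 = -55
  a_7 = 1·-55 + 1·-29 + 1·-16 = -100
  a_8 = 1·-100 + 1·-55 + 1·-29 = -184
  a_9 = 1·-184 + 1·-100 + 1·-55 = -339
  a_10 = 1·-339 + 1·-184 + 1·-100 = -623
  a_11 = 1·-623 + 1·-339 + 1·-184 = -1146
  a_12 = 1·-1146 + 1·-623 + 1·-339 = -2108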